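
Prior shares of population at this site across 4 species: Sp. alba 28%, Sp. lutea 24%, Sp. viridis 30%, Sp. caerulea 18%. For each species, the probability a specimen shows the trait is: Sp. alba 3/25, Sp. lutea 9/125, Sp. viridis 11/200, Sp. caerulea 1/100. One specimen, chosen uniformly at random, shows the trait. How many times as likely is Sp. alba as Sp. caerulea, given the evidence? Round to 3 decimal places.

18.667

Compute prior × likelihood for every hypothesis:
  Sp. alba: 0.28 × 0.12 = 0.0336
  Sp. lutea: 0.24 × 0.072 = 0.01728
  Sp. viridis: 0.3 × 0.055 = 0.0165
  Sp. caerulea: 0.18 × 0.01 = 0.0018
Sum = 0.06918.
The ratio is 0.0336 / 0.0018 (the normalizer cancels) = 18.667.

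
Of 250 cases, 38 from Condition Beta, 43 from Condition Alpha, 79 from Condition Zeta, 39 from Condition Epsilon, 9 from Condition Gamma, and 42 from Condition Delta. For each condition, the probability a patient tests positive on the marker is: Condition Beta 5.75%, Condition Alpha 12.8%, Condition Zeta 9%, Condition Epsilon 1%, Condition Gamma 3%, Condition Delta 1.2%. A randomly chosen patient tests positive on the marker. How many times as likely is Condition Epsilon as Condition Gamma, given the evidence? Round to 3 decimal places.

1.444

By Bayes' rule, posterior ∝ prior × likelihood:
  Condition Beta: 0.152 × 0.0575 = 0.00874
  Condition Alpha: 0.172 × 0.128 = 0.022016
  Condition Zeta: 0.316 × 0.09 = 0.02844
  Condition Epsilon: 0.156 × 0.01 = 0.00156
  Condition Gamma: 0.036 × 0.03 = 0.00108
  Condition Delta: 0.168 × 0.012 = 0.002016
Normalizing constant = 0.063852.
The ratio is 0.00156 / 0.00108 (the normalizer cancels) = 1.444.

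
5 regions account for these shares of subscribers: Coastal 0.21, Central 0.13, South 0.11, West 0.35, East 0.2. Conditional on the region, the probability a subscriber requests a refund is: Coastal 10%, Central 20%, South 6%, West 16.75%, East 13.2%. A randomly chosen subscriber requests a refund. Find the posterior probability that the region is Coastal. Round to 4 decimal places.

0.1515

Prior × likelihood for each hypothesis:
  Coastal: 0.21 × 0.1 = 0.021
  Central: 0.13 × 0.2 = 0.026
  South: 0.11 × 0.06 = 0.0066
  West: 0.35 × 0.1675 = 0.058625
  East: 0.2 × 0.132 = 0.0264
Normalizing constant = 0.138625.
P(Coastal | evidence) = 0.021 / 0.138625 ≈ 0.1515.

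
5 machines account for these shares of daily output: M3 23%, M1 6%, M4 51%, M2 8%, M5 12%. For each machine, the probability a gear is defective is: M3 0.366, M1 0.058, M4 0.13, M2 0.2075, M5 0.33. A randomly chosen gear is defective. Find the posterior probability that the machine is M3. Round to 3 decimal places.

Unnormalized posteriors (prior × likelihood):
  M3: 0.23 × 0.366 = 0.08418
  M1: 0.06 × 0.058 = 0.00348
  M4: 0.51 × 0.13 = 0.0663
  M2: 0.08 × 0.2075 = 0.0166
  M5: 0.12 × 0.33 = 0.0396
Normalizing constant = 0.21016.
P(M3 | evidence) = 0.08418 / 0.21016 ≈ 0.401.

0.401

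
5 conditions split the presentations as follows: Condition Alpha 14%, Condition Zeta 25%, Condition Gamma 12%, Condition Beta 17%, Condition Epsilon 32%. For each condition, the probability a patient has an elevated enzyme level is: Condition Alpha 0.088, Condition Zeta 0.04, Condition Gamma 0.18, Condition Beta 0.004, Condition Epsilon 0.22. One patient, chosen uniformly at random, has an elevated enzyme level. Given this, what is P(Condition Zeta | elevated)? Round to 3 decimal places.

Unnormalized posteriors (prior × likelihood):
  Condition Alpha: 0.14 × 0.088 = 0.01232
  Condition Zeta: 0.25 × 0.04 = 0.01
  Condition Gamma: 0.12 × 0.18 = 0.0216
  Condition Beta: 0.17 × 0.004 = 0.00068
  Condition Epsilon: 0.32 × 0.22 = 0.0704
Sum = 0.115.
P(Condition Zeta | evidence) = 0.01 / 0.115 ≈ 0.087.

0.087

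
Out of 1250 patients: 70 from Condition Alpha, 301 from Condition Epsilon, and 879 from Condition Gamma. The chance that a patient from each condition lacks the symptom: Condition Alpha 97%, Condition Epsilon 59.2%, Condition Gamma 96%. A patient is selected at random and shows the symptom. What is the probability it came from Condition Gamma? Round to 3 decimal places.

Taking complements, P(symptomatic | each) = Condition Alpha 0.03, Condition Epsilon 0.408, Condition Gamma 0.04.
Compute prior × likelihood for every hypothesis:
  Condition Alpha: 0.056 × 0.03 = 0.00168
  Condition Epsilon: 0.2408 × 0.408 = 0.0982464
  Condition Gamma: 0.7032 × 0.04 = 0.028128
Total = 0.1280544.
P(Condition Gamma | evidence) = 0.028128 / 0.1280544 ≈ 0.220.

0.220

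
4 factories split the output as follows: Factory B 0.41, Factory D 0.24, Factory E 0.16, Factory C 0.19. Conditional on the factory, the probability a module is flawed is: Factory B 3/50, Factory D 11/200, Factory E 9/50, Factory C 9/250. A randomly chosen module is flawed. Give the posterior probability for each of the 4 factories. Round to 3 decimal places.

By Bayes' rule, posterior ∝ prior × likelihood:
  Factory B: 0.41 × 0.06 = 0.0246
  Factory D: 0.24 × 0.055 = 0.0132
  Factory E: 0.16 × 0.18 = 0.0288
  Factory C: 0.19 × 0.036 = 0.00684
Normalizing constant = 0.07344.
P(Factory B | flawed) = 0.0246/0.07344 ≈ 0.335
P(Factory D | flawed) = 0.0132/0.07344 ≈ 0.180
P(Factory E | flawed) = 0.0288/0.07344 ≈ 0.392
P(Factory C | flawed) = 0.00684/0.07344 ≈ 0.093

Factory B 0.335, Factory D 0.180, Factory E 0.392, Factory C 0.093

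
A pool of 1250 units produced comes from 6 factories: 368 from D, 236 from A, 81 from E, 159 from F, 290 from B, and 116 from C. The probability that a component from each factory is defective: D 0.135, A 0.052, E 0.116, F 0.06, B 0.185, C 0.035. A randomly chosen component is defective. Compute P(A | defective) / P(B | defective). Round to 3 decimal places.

By Bayes' rule, posterior ∝ prior × likelihood:
  D: 0.2944 × 0.135 = 0.039744
  A: 0.1888 × 0.052 = 0.0098176
  E: 0.0648 × 0.116 = 0.0075168
  F: 0.1272 × 0.06 = 0.007632
  B: 0.232 × 0.185 = 0.04292
  C: 0.0928 × 0.035 = 0.003248
Sum = 0.1108784.
The ratio is 0.0098176 / 0.04292 (the normalizer cancels) = 0.229.

0.229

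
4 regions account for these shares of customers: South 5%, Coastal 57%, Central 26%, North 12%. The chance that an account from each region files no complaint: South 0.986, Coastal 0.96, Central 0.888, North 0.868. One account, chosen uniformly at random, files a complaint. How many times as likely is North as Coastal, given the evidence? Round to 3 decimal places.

0.695

Taking complements, P(complaint | each) = South 0.014, Coastal 0.04, Central 0.112, North 0.132.
Prior × likelihood for each hypothesis:
  South: 0.05 × 0.014 = 0.0007
  Coastal: 0.57 × 0.04 = 0.0228
  Central: 0.26 × 0.112 = 0.02912
  North: 0.12 × 0.132 = 0.01584
Total = 0.06846.
The ratio is 0.01584 / 0.0228 (the normalizer cancels) = 0.695.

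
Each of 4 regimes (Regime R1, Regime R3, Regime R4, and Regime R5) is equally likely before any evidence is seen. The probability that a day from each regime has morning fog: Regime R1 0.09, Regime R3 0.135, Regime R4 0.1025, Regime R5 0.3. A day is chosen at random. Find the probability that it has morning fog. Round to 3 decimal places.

0.157

With a uniform prior (1/4 each), posterior ∝ likelihood:
  Regime R1: 0.09
  Regime R3: 0.135
  Regime R4: 0.1025
  Regime R5: 0.3
P(fog) = (1/4) × (0.09 + 0.135 + 0.1025 + 0.3) = 0.6275/4 ≈ 0.157.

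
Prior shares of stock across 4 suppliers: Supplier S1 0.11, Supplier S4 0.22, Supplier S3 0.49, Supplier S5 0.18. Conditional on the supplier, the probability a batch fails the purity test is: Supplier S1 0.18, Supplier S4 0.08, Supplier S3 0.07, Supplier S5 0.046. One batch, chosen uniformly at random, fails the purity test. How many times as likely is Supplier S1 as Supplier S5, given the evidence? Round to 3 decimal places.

Prior × likelihood for each hypothesis:
  Supplier S1: 0.11 × 0.18 = 0.0198
  Supplier S4: 0.22 × 0.08 = 0.0176
  Supplier S3: 0.49 × 0.07 = 0.0343
  Supplier S5: 0.18 × 0.046 = 0.00828
Sum = 0.07998.
The ratio is 0.0198 / 0.00828 (the normalizer cancels) = 2.391.

2.391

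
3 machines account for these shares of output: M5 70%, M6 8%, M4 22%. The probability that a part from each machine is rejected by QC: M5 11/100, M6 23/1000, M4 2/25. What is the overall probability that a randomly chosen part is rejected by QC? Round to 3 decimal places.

0.096

Compute prior × likelihood for every hypothesis:
  M5: 0.7 × 0.11 = 0.077
  M6: 0.08 × 0.023 = 0.00184
  M4: 0.22 × 0.08 = 0.0176
P(rejected) = 0.077 + 0.00184 + 0.0176 = 0.09644 → 0.096.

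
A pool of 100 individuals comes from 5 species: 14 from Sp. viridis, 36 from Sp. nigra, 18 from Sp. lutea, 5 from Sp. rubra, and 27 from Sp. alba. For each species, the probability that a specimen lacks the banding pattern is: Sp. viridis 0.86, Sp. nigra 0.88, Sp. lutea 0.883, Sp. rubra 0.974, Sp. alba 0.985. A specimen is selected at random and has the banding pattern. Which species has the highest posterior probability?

Sp. nigra

Taking complements, P(banded | each) = Sp. viridis 0.14, Sp. nigra 0.12, Sp. lutea 0.117, Sp. rubra 0.026, Sp. alba 0.015.
Compute prior × likelihood for every hypothesis:
  Sp. viridis: 0.14 × 0.14 = 0.0196
  Sp. nigra: 0.36 × 0.12 = 0.0432
  Sp. lutea: 0.18 × 0.117 = 0.02106
  Sp. rubra: 0.05 × 0.026 = 0.0013
  Sp. alba: 0.27 × 0.015 = 0.00405
Normalizing constant = 0.08921.
Largest term belongs to Sp. nigra, so Sp. nigra is most probable.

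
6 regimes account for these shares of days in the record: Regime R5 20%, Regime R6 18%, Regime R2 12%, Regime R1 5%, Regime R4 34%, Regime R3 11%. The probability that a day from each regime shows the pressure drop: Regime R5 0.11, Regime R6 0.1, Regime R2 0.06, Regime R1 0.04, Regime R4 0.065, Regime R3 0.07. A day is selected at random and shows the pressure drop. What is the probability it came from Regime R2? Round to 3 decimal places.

0.091

By Bayes' rule, posterior ∝ prior × likelihood:
  Regime R5: 0.2 × 0.11 = 0.022
  Regime R6: 0.18 × 0.1 = 0.018
  Regime R2: 0.12 × 0.06 = 0.0072
  Regime R1: 0.05 × 0.04 = 0.002
  Regime R4: 0.34 × 0.065 = 0.0221
  Regime R3: 0.11 × 0.07 = 0.0077
Normalizing constant = 0.079.
P(Regime R2 | evidence) = 0.0072 / 0.079 ≈ 0.091.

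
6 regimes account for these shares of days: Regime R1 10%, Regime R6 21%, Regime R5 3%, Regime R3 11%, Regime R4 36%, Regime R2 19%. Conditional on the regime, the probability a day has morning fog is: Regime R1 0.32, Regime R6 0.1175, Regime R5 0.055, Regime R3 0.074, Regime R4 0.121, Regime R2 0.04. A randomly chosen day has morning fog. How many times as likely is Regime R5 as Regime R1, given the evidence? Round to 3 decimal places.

Prior × likelihood for each hypothesis:
  Regime R1: 0.1 × 0.32 = 0.032
  Regime R6: 0.21 × 0.1175 = 0.024675
  Regime R5: 0.03 × 0.055 = 0.00165
  Regime R3: 0.11 × 0.074 = 0.00814
  Regime R4: 0.36 × 0.121 = 0.04356
  Regime R2: 0.19 × 0.04 = 0.0076
Normalizing constant = 0.117625.
The ratio is 0.00165 / 0.032 (the normalizer cancels) = 0.052.

0.052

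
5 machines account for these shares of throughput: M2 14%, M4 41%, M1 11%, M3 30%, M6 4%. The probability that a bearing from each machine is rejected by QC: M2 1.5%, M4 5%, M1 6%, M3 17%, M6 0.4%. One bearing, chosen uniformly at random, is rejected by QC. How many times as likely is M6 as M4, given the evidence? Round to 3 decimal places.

0.008

Compute prior × likelihood for every hypothesis:
  M2: 0.14 × 0.015 = 0.0021
  M4: 0.41 × 0.05 = 0.0205
  M1: 0.11 × 0.06 = 0.0066
  M3: 0.3 × 0.17 = 0.051
  M6: 0.04 × 0.004 = 0.00016
Sum = 0.08036.
The ratio is 0.00016 / 0.0205 (the normalizer cancels) = 0.008.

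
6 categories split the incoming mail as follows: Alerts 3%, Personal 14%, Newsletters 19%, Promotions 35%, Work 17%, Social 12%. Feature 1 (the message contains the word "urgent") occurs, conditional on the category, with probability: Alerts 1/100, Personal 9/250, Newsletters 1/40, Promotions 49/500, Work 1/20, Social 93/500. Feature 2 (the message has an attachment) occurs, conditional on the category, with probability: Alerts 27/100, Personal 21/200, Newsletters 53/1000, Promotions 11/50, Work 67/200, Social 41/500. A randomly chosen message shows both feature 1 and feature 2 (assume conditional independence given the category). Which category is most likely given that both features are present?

Prior × likelihood for each hypothesis:
  Alerts: 0.03 × 0.01 × 0.27 = 0.000081
  Personal: 0.14 × 0.036 × 0.105 = 0.0005292
  Newsletters: 0.19 × 0.025 × 0.053 = 0.00025175
  Promotions: 0.35 × 0.098 × 0.22 = 0.007546
  Work: 0.17 × 0.05 × 0.335 = 0.0028475
  Social: 0.12 × 0.186 × 0.082 = 0.00183024
Normalizing constant = 0.01308569.
Largest term belongs to Promotions, so Promotions is most probable.

Promotions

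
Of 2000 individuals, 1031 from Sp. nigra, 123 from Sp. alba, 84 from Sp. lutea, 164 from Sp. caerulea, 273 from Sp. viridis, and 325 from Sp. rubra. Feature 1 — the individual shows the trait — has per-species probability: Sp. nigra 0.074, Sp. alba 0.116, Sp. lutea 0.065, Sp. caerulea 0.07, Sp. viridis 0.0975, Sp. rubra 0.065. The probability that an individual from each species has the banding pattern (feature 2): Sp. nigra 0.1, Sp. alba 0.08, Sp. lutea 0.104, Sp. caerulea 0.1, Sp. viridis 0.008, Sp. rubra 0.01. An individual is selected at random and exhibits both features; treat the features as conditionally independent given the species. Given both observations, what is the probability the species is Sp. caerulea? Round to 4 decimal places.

Unnormalized posteriors (prior × likelihood):
  Sp. nigra: 0.5155 × 0.074 × 0.1 = 0.0038147
  Sp. alba: 0.0615 × 0.116 × 0.08 = 0.00057072
  Sp. lutea: 0.042 × 0.065 × 0.104 = 0.00028392
  Sp. caerulea: 0.082 × 0.07 × 0.1 = 0.000574
  Sp. viridis: 0.1365 × 0.0975 × 0.008 = 0.00010647
  Sp. rubra: 0.1625 × 0.065 × 0.01 = 0.000105625
Sum = 0.005455435.
P(Sp. caerulea | evidence) = 0.000574 / 0.005455435 ≈ 0.1052.

0.1052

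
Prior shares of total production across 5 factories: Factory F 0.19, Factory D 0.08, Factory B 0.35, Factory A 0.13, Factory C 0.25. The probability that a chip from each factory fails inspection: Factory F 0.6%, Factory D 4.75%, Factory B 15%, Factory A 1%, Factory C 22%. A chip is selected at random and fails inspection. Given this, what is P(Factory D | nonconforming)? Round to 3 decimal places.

0.033

Unnormalized posteriors (prior × likelihood):
  Factory F: 0.19 × 0.006 = 0.00114
  Factory D: 0.08 × 0.0475 = 0.0038
  Factory B: 0.35 × 0.15 = 0.0525
  Factory A: 0.13 × 0.01 = 0.0013
  Factory C: 0.25 × 0.22 = 0.055
Normalizing constant = 0.11374.
P(Factory D | evidence) = 0.0038 / 0.11374 ≈ 0.033.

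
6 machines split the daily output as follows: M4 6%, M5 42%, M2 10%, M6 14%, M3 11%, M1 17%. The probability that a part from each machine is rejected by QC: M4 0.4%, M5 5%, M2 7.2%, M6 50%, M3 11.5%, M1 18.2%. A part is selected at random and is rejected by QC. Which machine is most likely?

Compute prior × likelihood for every hypothesis:
  M4: 0.06 × 0.004 = 0.00024
  M5: 0.42 × 0.05 = 0.021
  M2: 0.1 × 0.072 = 0.0072
  M6: 0.14 × 0.5 = 0.07
  M3: 0.11 × 0.115 = 0.01265
  M1: 0.17 × 0.182 = 0.03094
Total = 0.14203.
Largest term belongs to M6, so M6 is most probable.

M6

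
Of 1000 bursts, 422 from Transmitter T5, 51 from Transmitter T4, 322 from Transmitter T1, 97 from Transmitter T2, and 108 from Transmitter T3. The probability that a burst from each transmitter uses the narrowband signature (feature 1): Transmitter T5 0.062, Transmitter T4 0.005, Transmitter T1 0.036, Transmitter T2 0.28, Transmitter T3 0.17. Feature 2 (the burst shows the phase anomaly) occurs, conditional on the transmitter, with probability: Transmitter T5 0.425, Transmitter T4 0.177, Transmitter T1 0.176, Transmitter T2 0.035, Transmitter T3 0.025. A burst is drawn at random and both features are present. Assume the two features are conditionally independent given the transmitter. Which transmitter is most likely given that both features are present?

Compute prior × likelihood for every hypothesis:
  Transmitter T5: 0.422 × 0.062 × 0.425 = 0.0111197
  Transmitter T4: 0.051 × 0.005 × 0.177 = 0.000045135
  Transmitter T1: 0.322 × 0.036 × 0.176 = 0.002040192
  Transmitter T2: 0.097 × 0.28 × 0.035 = 0.0009506
  Transmitter T3: 0.108 × 0.17 × 0.025 = 0.000459
Total = 0.014614627.
Largest term belongs to Transmitter T5, so Transmitter T5 is most probable.

Transmitter T5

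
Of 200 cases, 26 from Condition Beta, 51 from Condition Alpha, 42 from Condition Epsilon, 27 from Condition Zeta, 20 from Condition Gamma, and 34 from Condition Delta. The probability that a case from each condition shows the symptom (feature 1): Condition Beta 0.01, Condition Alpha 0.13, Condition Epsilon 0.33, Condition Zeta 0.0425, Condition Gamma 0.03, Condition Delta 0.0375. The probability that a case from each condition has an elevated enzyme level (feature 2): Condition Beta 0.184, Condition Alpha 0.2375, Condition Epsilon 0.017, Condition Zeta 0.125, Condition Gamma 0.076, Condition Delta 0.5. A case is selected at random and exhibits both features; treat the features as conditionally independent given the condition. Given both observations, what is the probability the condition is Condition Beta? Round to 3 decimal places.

By Bayes' rule, posterior ∝ prior × likelihood:
  Condition Beta: 0.13 × 0.01 × 0.184 = 0.0002392
  Condition Alpha: 0.255 × 0.13 × 0.2375 = 0.007873125
  Condition Epsilon: 0.21 × 0.33 × 0.017 = 0.0011781
  Condition Zeta: 0.135 × 0.0425 × 0.125 = 0.0007171875
  Condition Gamma: 0.1 × 0.03 × 0.076 = 0.000228
  Condition Delta: 0.17 × 0.0375 × 0.5 = 0.0031875
Normalizing constant = 0.0134231125.
P(Condition Beta | evidence) = 0.0002392 / 0.0134231125 ≈ 0.018.

0.018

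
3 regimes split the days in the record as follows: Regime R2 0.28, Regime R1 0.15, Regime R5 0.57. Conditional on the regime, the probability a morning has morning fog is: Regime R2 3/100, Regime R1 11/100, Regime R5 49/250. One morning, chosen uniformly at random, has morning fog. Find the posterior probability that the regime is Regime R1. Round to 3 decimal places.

0.121

By Bayes' rule, posterior ∝ prior × likelihood:
  Regime R2: 0.28 × 0.03 = 0.0084
  Regime R1: 0.15 × 0.11 = 0.0165
  Regime R5: 0.57 × 0.196 = 0.11172
Sum = 0.13662.
P(Regime R1 | evidence) = 0.0165 / 0.13662 ≈ 0.121.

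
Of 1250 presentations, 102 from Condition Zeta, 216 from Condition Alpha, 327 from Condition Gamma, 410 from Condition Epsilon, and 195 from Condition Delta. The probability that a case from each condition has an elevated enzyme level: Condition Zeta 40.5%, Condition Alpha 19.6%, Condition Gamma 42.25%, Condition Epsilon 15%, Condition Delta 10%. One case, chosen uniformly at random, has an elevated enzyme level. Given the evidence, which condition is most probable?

Prior × likelihood for each hypothesis:
  Condition Zeta: 0.0816 × 0.405 = 0.033048
  Condition Alpha: 0.1728 × 0.196 = 0.0338688
  Condition Gamma: 0.2616 × 0.4225 = 0.110526
  Condition Epsilon: 0.328 × 0.15 = 0.0492
  Condition Delta: 0.156 × 0.1 = 0.0156
Total = 0.2422428.
Largest term belongs to Condition Gamma, so Condition Gamma is most probable.

Condition Gamma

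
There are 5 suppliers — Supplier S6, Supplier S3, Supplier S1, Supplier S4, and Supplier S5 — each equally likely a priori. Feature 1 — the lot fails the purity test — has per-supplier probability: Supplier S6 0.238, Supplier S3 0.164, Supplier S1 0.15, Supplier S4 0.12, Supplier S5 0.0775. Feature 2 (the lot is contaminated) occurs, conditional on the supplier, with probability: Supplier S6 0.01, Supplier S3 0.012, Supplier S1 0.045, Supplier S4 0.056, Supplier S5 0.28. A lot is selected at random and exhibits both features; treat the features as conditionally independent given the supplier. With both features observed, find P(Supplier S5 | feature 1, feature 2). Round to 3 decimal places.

Since the prior is uniform, the posterior is proportional to the likelihood:
  Supplier S6: 0.238 × 0.01 = 0.00238
  Supplier S3: 0.164 × 0.012 = 0.001968
  Supplier S1: 0.15 × 0.045 = 0.00675
  Supplier S4: 0.12 × 0.056 = 0.00672
  Supplier S5: 0.0775 × 0.28 = 0.0217
Sum = 0.039518.
P(Supplier S5 | evidence) = 0.0217 / 0.039518 ≈ 0.549.

0.549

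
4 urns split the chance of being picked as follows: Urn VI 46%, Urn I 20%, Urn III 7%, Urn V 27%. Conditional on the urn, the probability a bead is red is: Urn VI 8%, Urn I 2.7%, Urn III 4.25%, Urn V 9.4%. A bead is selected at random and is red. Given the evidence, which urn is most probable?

Urn VI

Prior × likelihood for each hypothesis:
  Urn VI: 0.46 × 0.08 = 0.0368
  Urn I: 0.2 × 0.027 = 0.0054
  Urn III: 0.07 × 0.0425 = 0.002975
  Urn V: 0.27 × 0.094 = 0.02538
Total = 0.070555.
Largest term belongs to Urn VI, so Urn VI is most probable.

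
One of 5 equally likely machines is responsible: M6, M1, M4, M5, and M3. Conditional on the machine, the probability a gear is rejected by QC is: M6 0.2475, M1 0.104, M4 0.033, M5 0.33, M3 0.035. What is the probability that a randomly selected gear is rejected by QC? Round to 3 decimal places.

0.150

With a uniform prior (1/5 each), posterior ∝ likelihood:
  M6: 0.2475
  M1: 0.104
  M4: 0.033
  M5: 0.33
  M3: 0.035
P(rejected) = (1/5) × (0.2475 + 0.104 + 0.033 + 0.33 + 0.035) = 0.7495/5 ≈ 0.150.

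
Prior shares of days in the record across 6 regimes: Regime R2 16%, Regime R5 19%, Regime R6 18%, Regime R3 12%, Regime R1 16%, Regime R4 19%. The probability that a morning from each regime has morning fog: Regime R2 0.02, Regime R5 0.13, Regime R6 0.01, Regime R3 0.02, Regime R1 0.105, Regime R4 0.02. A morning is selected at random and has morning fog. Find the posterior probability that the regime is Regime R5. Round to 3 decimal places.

0.469

Prior × likelihood for each hypothesis:
  Regime R2: 0.16 × 0.02 = 0.0032
  Regime R5: 0.19 × 0.13 = 0.0247
  Regime R6: 0.18 × 0.01 = 0.0018
  Regime R3: 0.12 × 0.02 = 0.0024
  Regime R1: 0.16 × 0.105 = 0.0168
  Regime R4: 0.19 × 0.02 = 0.0038
Total = 0.0527.
P(Regime R5 | evidence) = 0.0247 / 0.0527 ≈ 0.469.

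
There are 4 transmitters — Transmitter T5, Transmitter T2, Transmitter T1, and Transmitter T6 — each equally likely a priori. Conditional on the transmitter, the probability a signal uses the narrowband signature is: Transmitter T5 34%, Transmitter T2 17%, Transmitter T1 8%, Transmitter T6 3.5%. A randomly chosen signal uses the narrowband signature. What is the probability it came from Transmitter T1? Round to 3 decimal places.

0.128

With a uniform prior (1/4 each), posterior ∝ likelihood:
  Transmitter T5: 0.34
  Transmitter T2: 0.17
  Transmitter T1: 0.08
  Transmitter T6: 0.035
Total = 0.625.
P(Transmitter T1 | evidence) = 0.08 / 0.625 ≈ 0.128.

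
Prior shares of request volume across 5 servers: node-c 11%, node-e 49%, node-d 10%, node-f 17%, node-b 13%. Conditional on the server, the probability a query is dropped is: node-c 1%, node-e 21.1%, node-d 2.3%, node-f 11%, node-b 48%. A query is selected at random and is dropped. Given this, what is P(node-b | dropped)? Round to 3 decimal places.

0.332

By Bayes' rule, posterior ∝ prior × likelihood:
  node-c: 0.11 × 0.01 = 0.0011
  node-e: 0.49 × 0.211 = 0.10339
  node-d: 0.1 × 0.023 = 0.0023
  node-f: 0.17 × 0.11 = 0.0187
  node-b: 0.13 × 0.48 = 0.0624
Total = 0.18789.
P(node-b | evidence) = 0.0624 / 0.18789 ≈ 0.332.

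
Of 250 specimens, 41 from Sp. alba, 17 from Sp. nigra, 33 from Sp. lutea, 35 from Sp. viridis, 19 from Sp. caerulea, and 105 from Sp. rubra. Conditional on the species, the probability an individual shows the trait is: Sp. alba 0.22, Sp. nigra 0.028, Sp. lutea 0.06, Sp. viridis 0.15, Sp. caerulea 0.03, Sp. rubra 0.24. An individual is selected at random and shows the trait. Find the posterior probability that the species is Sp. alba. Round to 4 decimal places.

Unnormalized posteriors (prior × likelihood):
  Sp. alba: 0.164 × 0.22 = 0.03608
  Sp. nigra: 0.068 × 0.028 = 0.001904
  Sp. lutea: 0.132 × 0.06 = 0.00792
  Sp. viridis: 0.14 × 0.15 = 0.021
  Sp. caerulea: 0.076 × 0.03 = 0.00228
  Sp. rubra: 0.42 × 0.24 = 0.1008
Total = 0.169984.
P(Sp. alba | evidence) = 0.03608 / 0.169984 ≈ 0.2123.

0.2123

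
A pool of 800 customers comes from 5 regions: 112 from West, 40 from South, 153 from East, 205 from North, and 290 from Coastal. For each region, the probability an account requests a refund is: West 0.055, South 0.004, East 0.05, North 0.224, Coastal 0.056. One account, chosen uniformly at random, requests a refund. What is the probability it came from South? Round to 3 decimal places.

0.002

Prior × likelihood for each hypothesis:
  West: 0.14 × 0.055 = 0.0077
  South: 0.05 × 0.004 = 0.0002
  East: 0.19125 × 0.05 = 0.0095625
  North: 0.25625 × 0.224 = 0.0574
  Coastal: 0.3625 × 0.056 = 0.0203
Sum = 0.0951625.
P(South | evidence) = 0.0002 / 0.0951625 ≈ 0.002.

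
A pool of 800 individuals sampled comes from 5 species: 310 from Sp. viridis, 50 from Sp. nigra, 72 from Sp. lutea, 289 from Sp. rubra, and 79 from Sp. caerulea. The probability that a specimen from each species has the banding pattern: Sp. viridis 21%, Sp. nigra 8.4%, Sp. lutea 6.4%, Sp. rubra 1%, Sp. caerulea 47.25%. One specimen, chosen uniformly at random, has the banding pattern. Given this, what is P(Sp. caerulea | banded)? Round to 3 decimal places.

Unnormalized posteriors (prior × likelihood):
  Sp. viridis: 0.3875 × 0.21 = 0.081375
  Sp. nigra: 0.0625 × 0.084 = 0.00525
  Sp. lutea: 0.09 × 0.064 = 0.00576
  Sp. rubra: 0.36125 × 0.01 = 0.0036125
  Sp. caerulea: 0.09875 × 0.4725 = 0.046659375
Normalizing constant = 0.142656875.
P(Sp. caerulea | evidence) = 0.046659375 / 0.142656875 ≈ 0.327.

0.327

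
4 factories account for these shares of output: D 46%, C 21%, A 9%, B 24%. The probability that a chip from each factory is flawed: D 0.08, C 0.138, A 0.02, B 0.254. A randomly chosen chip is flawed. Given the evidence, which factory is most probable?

B

Unnormalized posteriors (prior × likelihood):
  D: 0.46 × 0.08 = 0.0368
  C: 0.21 × 0.138 = 0.02898
  A: 0.09 × 0.02 = 0.0018
  B: 0.24 × 0.254 = 0.06096
Sum = 0.12854.
Largest term belongs to B, so B is most probable.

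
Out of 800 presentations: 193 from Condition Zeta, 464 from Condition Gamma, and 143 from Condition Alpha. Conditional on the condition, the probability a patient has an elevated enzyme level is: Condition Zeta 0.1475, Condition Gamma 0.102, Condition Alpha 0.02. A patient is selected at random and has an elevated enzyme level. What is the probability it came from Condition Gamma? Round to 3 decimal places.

0.602

By Bayes' rule, posterior ∝ prior × likelihood:
  Condition Zeta: 0.24125 × 0.1475 = 0.035584375
  Condition Gamma: 0.58 × 0.102 = 0.05916
  Condition Alpha: 0.17875 × 0.02 = 0.003575
Total = 0.098319375.
P(Condition Gamma | evidence) = 0.05916 / 0.098319375 ≈ 0.602.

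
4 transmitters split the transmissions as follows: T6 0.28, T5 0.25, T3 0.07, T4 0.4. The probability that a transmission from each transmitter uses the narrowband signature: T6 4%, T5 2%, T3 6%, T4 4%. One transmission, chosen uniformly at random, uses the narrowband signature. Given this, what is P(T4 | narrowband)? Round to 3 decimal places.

Prior × likelihood for each hypothesis:
  T6: 0.28 × 0.04 = 0.0112
  T5: 0.25 × 0.02 = 0.005
  T3: 0.07 × 0.06 = 0.0042
  T4: 0.4 × 0.04 = 0.016
Total = 0.0364.
P(T4 | evidence) = 0.016 / 0.0364 ≈ 0.440.

0.440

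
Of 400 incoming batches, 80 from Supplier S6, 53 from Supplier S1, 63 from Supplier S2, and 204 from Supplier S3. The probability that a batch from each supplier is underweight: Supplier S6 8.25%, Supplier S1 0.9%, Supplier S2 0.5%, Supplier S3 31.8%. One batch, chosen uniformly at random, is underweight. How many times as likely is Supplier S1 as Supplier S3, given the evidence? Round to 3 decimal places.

0.007

By Bayes' rule, posterior ∝ prior × likelihood:
  Supplier S6: 0.2 × 0.0825 = 0.0165
  Supplier S1: 0.1325 × 0.009 = 0.0011925
  Supplier S2: 0.1575 × 0.005 = 0.0007875
  Supplier S3: 0.51 × 0.318 = 0.16218
Sum = 0.18066.
The ratio is 0.0011925 / 0.16218 (the normalizer cancels) = 0.007.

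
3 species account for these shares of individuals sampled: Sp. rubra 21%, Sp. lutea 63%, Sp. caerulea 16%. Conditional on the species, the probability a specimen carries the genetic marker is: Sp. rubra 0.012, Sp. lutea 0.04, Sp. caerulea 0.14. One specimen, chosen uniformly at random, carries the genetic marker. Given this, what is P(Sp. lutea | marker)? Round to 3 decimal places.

Compute prior × likelihood for every hypothesis:
  Sp. rubra: 0.21 × 0.012 = 0.00252
  Sp. lutea: 0.63 × 0.04 = 0.0252
  Sp. caerulea: 0.16 × 0.14 = 0.0224
Sum = 0.05012.
P(Sp. lutea | evidence) = 0.0252 / 0.05012 ≈ 0.503.

0.503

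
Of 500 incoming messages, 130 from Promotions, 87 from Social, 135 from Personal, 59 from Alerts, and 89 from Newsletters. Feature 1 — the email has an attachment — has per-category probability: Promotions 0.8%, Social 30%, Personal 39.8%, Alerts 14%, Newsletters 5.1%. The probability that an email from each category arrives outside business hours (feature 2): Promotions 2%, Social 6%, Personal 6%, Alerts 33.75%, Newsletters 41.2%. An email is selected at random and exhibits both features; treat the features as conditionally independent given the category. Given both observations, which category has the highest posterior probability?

Personal

Unnormalized posteriors (prior × likelihood):
  Promotions: 0.26 × 0.008 × 0.02 = 0.0000416
  Social: 0.174 × 0.3 × 0.06 = 0.003132
  Personal: 0.27 × 0.398 × 0.06 = 0.0064476
  Alerts: 0.118 × 0.14 × 0.3375 = 0.0055755
  Newsletters: 0.178 × 0.051 × 0.412 = 0.003740136
Sum = 0.018936836.
Largest term belongs to Personal, so Personal is most probable.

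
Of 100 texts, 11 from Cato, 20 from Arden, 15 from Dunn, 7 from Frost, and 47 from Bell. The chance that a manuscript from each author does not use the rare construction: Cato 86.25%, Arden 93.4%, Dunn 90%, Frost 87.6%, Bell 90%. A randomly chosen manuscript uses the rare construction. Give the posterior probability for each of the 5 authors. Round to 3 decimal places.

Taking complements, P(rare-form | each) = Cato 0.1375, Arden 0.066, Dunn 0.1, Frost 0.124, Bell 0.1.
By Bayes' rule, posterior ∝ prior × likelihood:
  Cato: 0.11 × 0.1375 = 0.015125
  Arden: 0.2 × 0.066 = 0.0132
  Dunn: 0.15 × 0.1 = 0.015
  Frost: 0.07 × 0.124 = 0.00868
  Bell: 0.47 × 0.1 = 0.047
Total = 0.099005.
P(Cato | rare-form) = 0.015125/0.099005 ≈ 0.153
P(Arden | rare-form) = 0.0132/0.099005 ≈ 0.133
P(Dunn | rare-form) = 0.015/0.099005 ≈ 0.152
P(Frost | rare-form) = 0.00868/0.099005 ≈ 0.088
P(Bell | rare-form) = 0.047/0.099005 ≈ 0.475
(Check: 0.153+0.133+0.152+0.088+0.475 = 1.001.)

Cato 0.153, Arden 0.133, Dunn 0.152, Frost 0.088, Bell 0.475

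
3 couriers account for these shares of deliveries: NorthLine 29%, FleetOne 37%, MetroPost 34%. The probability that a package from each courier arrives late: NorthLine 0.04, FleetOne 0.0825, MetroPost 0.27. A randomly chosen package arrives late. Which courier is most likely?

MetroPost

Prior × likelihood for each hypothesis:
  NorthLine: 0.29 × 0.04 = 0.0116
  FleetOne: 0.37 × 0.0825 = 0.030525
  MetroPost: 0.34 × 0.27 = 0.0918
Total = 0.133925.
Largest term belongs to MetroPost, so MetroPost is most probable.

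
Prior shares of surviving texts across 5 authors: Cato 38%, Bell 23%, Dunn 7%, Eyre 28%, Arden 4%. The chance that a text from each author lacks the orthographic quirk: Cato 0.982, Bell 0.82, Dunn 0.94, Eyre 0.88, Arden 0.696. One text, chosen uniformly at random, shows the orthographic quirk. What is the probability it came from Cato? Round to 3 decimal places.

Taking complements, P(quirk | each) = Cato 0.018, Bell 0.18, Dunn 0.06, Eyre 0.12, Arden 0.304.
By Bayes' rule, posterior ∝ prior × likelihood:
  Cato: 0.38 × 0.018 = 0.00684
  Bell: 0.23 × 0.18 = 0.0414
  Dunn: 0.07 × 0.06 = 0.0042
  Eyre: 0.28 × 0.12 = 0.0336
  Arden: 0.04 × 0.304 = 0.01216
Sum = 0.0982.
P(Cato | evidence) = 0.00684 / 0.0982 ≈ 0.070.

0.070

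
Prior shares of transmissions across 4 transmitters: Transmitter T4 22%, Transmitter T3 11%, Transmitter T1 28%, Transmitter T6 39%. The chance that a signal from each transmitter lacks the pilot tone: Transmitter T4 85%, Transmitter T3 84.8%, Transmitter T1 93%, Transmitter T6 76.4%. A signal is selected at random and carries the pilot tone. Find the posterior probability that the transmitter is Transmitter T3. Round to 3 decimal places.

0.104

Taking complements, P(pilot | each) = Transmitter T4 0.15, Transmitter T3 0.152, Transmitter T1 0.07, Transmitter T6 0.236.
Compute prior × likelihood for every hypothesis:
  Transmitter T4: 0.22 × 0.15 = 0.033
  Transmitter T3: 0.11 × 0.152 = 0.01672
  Transmitter T1: 0.28 × 0.07 = 0.0196
  Transmitter T6: 0.39 × 0.236 = 0.09204
Normalizing constant = 0.16136.
P(Transmitter T3 | evidence) = 0.01672 / 0.16136 ≈ 0.104.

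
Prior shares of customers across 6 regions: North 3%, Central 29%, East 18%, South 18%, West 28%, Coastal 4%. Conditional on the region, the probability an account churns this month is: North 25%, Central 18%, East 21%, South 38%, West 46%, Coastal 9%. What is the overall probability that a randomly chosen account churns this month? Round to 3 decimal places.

By Bayes' rule, posterior ∝ prior × likelihood:
  North: 0.03 × 0.25 = 0.0075
  Central: 0.29 × 0.18 = 0.0522
  East: 0.18 × 0.21 = 0.0378
  South: 0.18 × 0.38 = 0.0684
  West: 0.28 × 0.46 = 0.1288
  Coastal: 0.04 × 0.09 = 0.0036
P(churn) = 0.0075 + 0.0522 + 0.0378 + 0.0684 + 0.1288 + 0.0036 = 0.2983 → 0.298.

0.298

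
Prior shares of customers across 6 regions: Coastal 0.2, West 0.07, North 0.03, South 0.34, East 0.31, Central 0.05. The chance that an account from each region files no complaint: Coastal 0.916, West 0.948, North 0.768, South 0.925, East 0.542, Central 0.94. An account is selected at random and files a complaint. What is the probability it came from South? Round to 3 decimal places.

Taking complements, P(complaint | each) = Coastal 0.084, West 0.052, North 0.232, South 0.075, East 0.458, Central 0.06.
By Bayes' rule, posterior ∝ prior × likelihood:
  Coastal: 0.2 × 0.084 = 0.0168
  West: 0.07 × 0.052 = 0.00364
  North: 0.03 × 0.232 = 0.00696
  South: 0.34 × 0.075 = 0.0255
  East: 0.31 × 0.458 = 0.14198
  Central: 0.05 × 0.06 = 0.003
Sum = 0.19788.
P(South | evidence) = 0.0255 / 0.19788 ≈ 0.129.

0.129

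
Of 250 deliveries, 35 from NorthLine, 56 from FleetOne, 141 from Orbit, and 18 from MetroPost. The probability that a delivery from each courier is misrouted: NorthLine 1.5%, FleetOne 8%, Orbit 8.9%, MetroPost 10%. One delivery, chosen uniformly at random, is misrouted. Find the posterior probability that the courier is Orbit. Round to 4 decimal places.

0.6484

Unnormalized posteriors (prior × likelihood):
  NorthLine: 0.14 × 0.015 = 0.0021
  FleetOne: 0.224 × 0.08 = 0.01792
  Orbit: 0.564 × 0.089 = 0.050196
  MetroPost: 0.072 × 0.1 = 0.0072
Sum = 0.077416.
P(Orbit | evidence) = 0.050196 / 0.077416 ≈ 0.6484.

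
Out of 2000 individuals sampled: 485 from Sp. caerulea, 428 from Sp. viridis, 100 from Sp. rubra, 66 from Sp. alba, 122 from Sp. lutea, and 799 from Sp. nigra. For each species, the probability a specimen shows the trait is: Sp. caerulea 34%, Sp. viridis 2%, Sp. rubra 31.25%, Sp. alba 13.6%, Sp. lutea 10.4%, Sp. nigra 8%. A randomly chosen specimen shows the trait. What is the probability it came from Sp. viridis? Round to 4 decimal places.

0.0295

By Bayes' rule, posterior ∝ prior × likelihood:
  Sp. caerulea: 0.2425 × 0.34 = 0.08245
  Sp. viridis: 0.214 × 0.02 = 0.00428
  Sp. rubra: 0.05 × 0.3125 = 0.015625
  Sp. alba: 0.033 × 0.136 = 0.004488
  Sp. lutea: 0.061 × 0.104 = 0.006344
  Sp. nigra: 0.3995 × 0.08 = 0.03196
Sum = 0.145147.
P(Sp. viridis | evidence) = 0.00428 / 0.145147 ≈ 0.0295.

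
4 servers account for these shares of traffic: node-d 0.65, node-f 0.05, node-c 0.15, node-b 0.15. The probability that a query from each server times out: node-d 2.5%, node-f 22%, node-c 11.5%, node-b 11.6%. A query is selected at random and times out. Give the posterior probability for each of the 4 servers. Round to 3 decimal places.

Prior × likelihood for each hypothesis:
  node-d: 0.65 × 0.025 = 0.01625
  node-f: 0.05 × 0.22 = 0.011
  node-c: 0.15 × 0.115 = 0.01725
  node-b: 0.15 × 0.116 = 0.0174
Total = 0.0619.
P(node-d | timeout) = 0.01625/0.0619 ≈ 0.263
P(node-f | timeout) = 0.011/0.0619 ≈ 0.178
P(node-c | timeout) = 0.01725/0.0619 ≈ 0.279
P(node-b | timeout) = 0.0174/0.0619 ≈ 0.281

node-d 0.263, node-f 0.178, node-c 0.279, node-b 0.281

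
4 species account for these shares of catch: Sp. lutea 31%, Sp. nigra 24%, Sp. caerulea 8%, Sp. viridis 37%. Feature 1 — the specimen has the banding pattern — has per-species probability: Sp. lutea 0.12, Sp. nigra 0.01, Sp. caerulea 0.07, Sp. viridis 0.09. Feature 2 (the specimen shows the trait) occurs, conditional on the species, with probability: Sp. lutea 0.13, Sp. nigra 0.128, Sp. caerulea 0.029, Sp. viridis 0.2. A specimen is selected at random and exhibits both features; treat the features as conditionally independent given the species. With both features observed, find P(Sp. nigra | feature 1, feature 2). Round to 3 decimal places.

0.026

Unnormalized posteriors (prior × likelihood):
  Sp. lutea: 0.31 × 0.12 × 0.13 = 0.004836
  Sp. nigra: 0.24 × 0.01 × 0.128 = 0.0003072
  Sp. caerulea: 0.08 × 0.07 × 0.029 = 0.0001624
  Sp. viridis: 0.37 × 0.09 × 0.2 = 0.00666
Total = 0.0119656.
P(Sp. nigra | evidence) = 0.0003072 / 0.0119656 ≈ 0.026.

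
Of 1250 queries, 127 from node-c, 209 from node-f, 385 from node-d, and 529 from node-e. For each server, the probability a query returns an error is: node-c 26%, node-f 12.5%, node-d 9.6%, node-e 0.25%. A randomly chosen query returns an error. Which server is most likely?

Unnormalized posteriors (prior × likelihood):
  node-c: 0.1016 × 0.26 = 0.026416
  node-f: 0.1672 × 0.125 = 0.0209
  node-d: 0.308 × 0.096 = 0.029568
  node-e: 0.4232 × 0.0025 = 0.001058
Total = 0.077942.
Largest term belongs to node-d, so node-d is most probable.

node-d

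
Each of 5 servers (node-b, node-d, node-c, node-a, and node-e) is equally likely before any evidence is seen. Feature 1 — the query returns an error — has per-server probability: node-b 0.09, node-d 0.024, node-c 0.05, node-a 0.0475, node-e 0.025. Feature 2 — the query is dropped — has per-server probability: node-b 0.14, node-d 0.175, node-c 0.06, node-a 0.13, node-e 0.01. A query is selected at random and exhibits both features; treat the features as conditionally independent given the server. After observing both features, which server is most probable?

node-b

With a uniform prior (1/5 each), posterior ∝ likelihood:
  node-b: 0.09 × 0.14 = 0.0126
  node-d: 0.024 × 0.175 = 0.0042
  node-c: 0.05 × 0.06 = 0.003
  node-a: 0.0475 × 0.13 = 0.006175
  node-e: 0.025 × 0.01 = 0.00025
Total = 0.026225.
Largest term belongs to node-b, so node-b is most probable.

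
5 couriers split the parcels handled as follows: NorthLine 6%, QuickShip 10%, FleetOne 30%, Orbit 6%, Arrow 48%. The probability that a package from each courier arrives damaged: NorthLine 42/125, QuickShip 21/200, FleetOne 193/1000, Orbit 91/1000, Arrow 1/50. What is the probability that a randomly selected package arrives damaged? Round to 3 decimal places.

Unnormalized posteriors (prior × likelihood):
  NorthLine: 0.06 × 0.336 = 0.02016
  QuickShip: 0.1 × 0.105 = 0.0105
  FleetOne: 0.3 × 0.193 = 0.0579
  Orbit: 0.06 × 0.091 = 0.00546
  Arrow: 0.48 × 0.02 = 0.0096
P(damaged) = 0.02016 + 0.0105 + 0.0579 + 0.00546 + 0.0096 = 0.10362 → 0.104.

0.104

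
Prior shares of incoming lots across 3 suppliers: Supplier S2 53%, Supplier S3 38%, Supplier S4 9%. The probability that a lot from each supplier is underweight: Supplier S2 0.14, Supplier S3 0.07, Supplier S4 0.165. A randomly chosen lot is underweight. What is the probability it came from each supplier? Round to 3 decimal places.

Supplier S2 0.642, Supplier S3 0.230, Supplier S4 0.128

Compute prior × likelihood for every hypothesis:
  Supplier S2: 0.53 × 0.14 = 0.0742
  Supplier S3: 0.38 × 0.07 = 0.0266
  Supplier S4: 0.09 × 0.165 = 0.01485
Total = 0.11565.
P(Supplier S2 | underweight) = 0.0742/0.11565 ≈ 0.642
P(Supplier S3 | underweight) = 0.0266/0.11565 ≈ 0.230
P(Supplier S4 | underweight) = 0.01485/0.11565 ≈ 0.128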